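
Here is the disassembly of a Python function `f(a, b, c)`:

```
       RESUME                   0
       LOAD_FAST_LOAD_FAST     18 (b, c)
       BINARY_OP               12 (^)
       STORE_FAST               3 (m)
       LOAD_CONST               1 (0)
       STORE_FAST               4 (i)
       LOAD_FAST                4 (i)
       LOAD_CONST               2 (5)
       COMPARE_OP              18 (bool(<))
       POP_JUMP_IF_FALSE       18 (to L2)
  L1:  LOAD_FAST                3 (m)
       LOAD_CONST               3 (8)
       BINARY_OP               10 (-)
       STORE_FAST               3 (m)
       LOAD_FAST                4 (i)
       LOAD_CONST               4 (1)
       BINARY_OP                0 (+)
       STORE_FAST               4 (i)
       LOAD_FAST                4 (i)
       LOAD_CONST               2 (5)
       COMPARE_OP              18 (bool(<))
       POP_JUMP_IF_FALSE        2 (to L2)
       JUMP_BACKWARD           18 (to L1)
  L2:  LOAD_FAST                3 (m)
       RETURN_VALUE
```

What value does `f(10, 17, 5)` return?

LOAD_FAST_LOAD_FAST b,c → push 17,5
BINARY_OP ^ → 17 ^ 5 = 20
STORE_FAST m → m=20
LOAD_CONST → push 0
STORE_FAST i → i=0
LOAD_FAST i → push 0
LOAD_CONST → push 5
COMPARE_OP bool(<) → 0 vs 5 = True
POP_JUMP_IF_FALSE → pop True; no jump
LOAD_FAST m → push 20
LOAD_CONST → push 8
BINARY_OP - → 20 - 8 = 12
STORE_FAST m → m=12
LOAD_FAST i → push 0
LOAD_CONST → push 1
BINARY_OP + → 0 + 1 = 1
STORE_FAST i → i=1
LOAD_FAST i → push 1
LOAD_CONST → push 5
COMPARE_OP bool(<) → 1 vs 5 = True
POP_JUMP_IF_FALSE → pop True; no jump
LOAD_FAST m → push 12
LOAD_CONST → push 8
BINARY_OP - → 12 - 8 = 4
STORE_FAST m → m=4
LOAD_FAST i → push 1
LOAD_CONST → push 1
BINARY_OP + → 1 + 1 = 2
STORE_FAST i → i=2
LOAD_FAST i → push 2
LOAD_CONST → push 5
COMPARE_OP bool(<) → 2 vs 5 = True
POP_JUMP_IF_FALSE → pop True; no jump
LOAD_FAST m → push 4
LOAD_CONST → push 8
BINARY_OP - → 4 - 8 = -4
STORE_FAST m → m=-4
LOAD_FAST i → push 2
LOAD_CONST → push 1
BINARY_OP + → 2 + 1 = 3
STORE_FAST i → i=3
LOAD_FAST i → push 3
LOAD_CONST → push 5
COMPARE_OP bool(<) → 3 vs 5 = True
POP_JUMP_IF_FALSE → pop True; no jump
LOAD_FAST m → push -4
LOAD_CONST → push 8
BINARY_OP - → -4 - 8 = -12
STORE_FAST m → m=-12
LOAD_FAST i → push 3
LOAD_CONST → push 1
BINARY_OP + → 3 + 1 = 4
STORE_FAST i → i=4
LOAD_FAST i → push 4
LOAD_CONST → push 5
COMPARE_OP bool(<) → 4 vs 5 = True
POP_JUMP_IF_FALSE → pop True; no jump
LOAD_FAST m → push -12
LOAD_CONST → push 8
BINARY_OP - → -12 - 8 = -20
STORE_FAST m → m=-20
LOAD_FAST i → push 4
LOAD_CONST → push 1
BINARY_OP + → 4 + 1 = 5
STORE_FAST i → i=5
LOAD_FAST i → push 5
LOAD_CONST → push 5
COMPARE_OP bool(<) → 5 vs 5 = False
POP_JUMP_IF_FALSE → pop False; jump
LOAD_FAST m → push -20
RETURN_VALUE → return -20.

-20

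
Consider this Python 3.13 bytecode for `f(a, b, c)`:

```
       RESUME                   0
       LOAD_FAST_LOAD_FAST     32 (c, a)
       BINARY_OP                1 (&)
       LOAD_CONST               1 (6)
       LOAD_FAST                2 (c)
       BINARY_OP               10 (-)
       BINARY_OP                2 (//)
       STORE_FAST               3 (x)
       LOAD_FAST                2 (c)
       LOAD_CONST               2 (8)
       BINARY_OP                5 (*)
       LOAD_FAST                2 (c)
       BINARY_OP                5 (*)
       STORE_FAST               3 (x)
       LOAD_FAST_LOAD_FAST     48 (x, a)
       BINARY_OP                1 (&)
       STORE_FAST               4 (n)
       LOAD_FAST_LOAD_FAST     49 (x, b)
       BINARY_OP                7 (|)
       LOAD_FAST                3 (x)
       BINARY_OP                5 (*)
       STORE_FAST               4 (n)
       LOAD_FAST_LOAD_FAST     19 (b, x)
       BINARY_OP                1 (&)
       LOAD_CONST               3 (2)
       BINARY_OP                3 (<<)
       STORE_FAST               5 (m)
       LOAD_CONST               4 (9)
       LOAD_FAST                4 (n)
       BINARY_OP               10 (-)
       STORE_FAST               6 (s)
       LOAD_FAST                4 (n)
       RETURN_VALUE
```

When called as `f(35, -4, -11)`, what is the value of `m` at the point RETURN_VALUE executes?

LOAD_FAST_LOAD_FAST c,a → push -11,35. Stack: [-11, 35]
BINARY_OP & → -11 & 35 = 33. Stack: [33]
LOAD_CONST → push 6. Stack: [33, 6]
LOAD_FAST c → push -11. Stack: [33, 6, -11]
BINARY_OP - → 6 - -11 = 17. Stack: [33, 17]
BINARY_OP // → 33 // 17 = 1. Stack: [1]
STORE_FAST x → x=1. Stack: []
LOAD_FAST c → push -11. Stack: [-11]
LOAD_CONST → push 8. Stack: [-11, 8]
BINARY_OP * → -11 * 8 = -88. Stack: [-88]
LOAD_FAST c → push -11. Stack: [-88, -11]
BINARY_OP * → -88 * -11 = 968. Stack: [968]
STORE_FAST x → x=968. Stack: []
LOAD_FAST_LOAD_FAST x,a → push 968,35. Stack: [968, 35]
BINARY_OP & → 968 & 35 = 0. Stack: [0]
STORE_FAST n → n=0. Stack: []
LOAD_FAST_LOAD_FAST x,b → push 968,-4. Stack: [968, -4]
BINARY_OP | → 968 | -4 = -4. Stack: [-4]
LOAD_FAST x → push 968. Stack: [-4, 968]
BINARY_OP * → -4 * 968 = -3872. Stack: [-3872]
STORE_FAST n → n=-3872. Stack: []
LOAD_FAST_LOAD_FAST b,x → push -4,968. Stack: [-4, 968]
BINARY_OP & → -4 & 968 = 968. Stack: [968]
LOAD_CONST → push 2. Stack: [968, 2]
BINARY_OP << → 968 << 2 = 3872. Stack: [3872]
STORE_FAST m → m=3872. Stack: []
LOAD_CONST → push 9. Stack: [9]
LOAD_FAST n → push -3872. Stack: [9, -3872]
BINARY_OP - → 9 - -3872 = 3881. Stack: [3881]
STORE_FAST s → s=3881. Stack: []
LOAD_FAST n → push -3872. Stack: [-3872]
RETURN_VALUE → return -3872.

3872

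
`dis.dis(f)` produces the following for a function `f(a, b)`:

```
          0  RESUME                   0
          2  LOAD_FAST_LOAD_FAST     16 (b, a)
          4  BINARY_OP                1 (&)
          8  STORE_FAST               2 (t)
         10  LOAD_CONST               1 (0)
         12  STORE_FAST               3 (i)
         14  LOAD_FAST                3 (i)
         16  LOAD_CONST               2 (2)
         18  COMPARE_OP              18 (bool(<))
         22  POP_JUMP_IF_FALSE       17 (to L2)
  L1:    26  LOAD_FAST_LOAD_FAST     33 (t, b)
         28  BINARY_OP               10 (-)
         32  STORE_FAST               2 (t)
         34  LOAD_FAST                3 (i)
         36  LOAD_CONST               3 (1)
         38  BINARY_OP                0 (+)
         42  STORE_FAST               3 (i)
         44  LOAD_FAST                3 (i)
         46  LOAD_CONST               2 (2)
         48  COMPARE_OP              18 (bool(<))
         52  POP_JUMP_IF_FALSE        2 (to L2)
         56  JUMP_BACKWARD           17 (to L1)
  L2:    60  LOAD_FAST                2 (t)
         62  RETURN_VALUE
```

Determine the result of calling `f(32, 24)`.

-48

LOAD_FAST_LOAD_FAST b,a → push 24,32. Stack: [24, 32]
BINARY_OP & → 24 & 32 = 0. Stack: [0]
STORE_FAST t → t=0. Stack: []
LOAD_CONST → push 0. Stack: [0]
STORE_FAST i → i=0. Stack: []
LOAD_FAST i → push 0. Stack: [0]
LOAD_CONST → push 2. Stack: [0, 2]
COMPARE_OP bool(<) → 0 vs 2 = True. Stack: [True]
POP_JUMP_IF_FALSE → pop True; no jump. Stack: []
LOAD_FAST_LOAD_FAST t,b → push 0,24. Stack: [0, 24]
BINARY_OP - → 0 - 24 = -24. Stack: [-24]
STORE_FAST t → t=-24. Stack: []
LOAD_FAST i → push 0. Stack: [0]
LOAD_CONST → push 1. Stack: [0, 1]
BINARY_OP + → 0 + 1 = 1. Stack: [1]
STORE_FAST i → i=1. Stack: []
LOAD_FAST i → push 1. Stack: [1]
LOAD_CONST → push 2. Stack: [1, 2]
COMPARE_OP bool(<) → 1 vs 2 = True. Stack: [True]
POP_JUMP_IF_FALSE → pop True; no jump. Stack: []
LOAD_FAST_LOAD_FAST t,b → push -24,24. Stack: [-24, 24]
BINARY_OP - → -24 - 24 = -48. Stack: [-48]
STORE_FAST t → t=-48. Stack: []
LOAD_FAST i → push 1. Stack: [1]
LOAD_CONST → push 1. Stack: [1, 1]
BINARY_OP + → 1 + 1 = 2. Stack: [2]
STORE_FAST i → i=2. Stack: []
LOAD_FAST i → push 2. Stack: [2]
LOAD_CONST → push 2. Stack: [2, 2]
COMPARE_OP bool(<) → 2 vs 2 = False. Stack: [False]
POP_JUMP_IF_FALSE → pop False; jump. Stack: []
LOAD_FAST t → push -48. Stack: [-48]
RETURN_VALUE → return -48.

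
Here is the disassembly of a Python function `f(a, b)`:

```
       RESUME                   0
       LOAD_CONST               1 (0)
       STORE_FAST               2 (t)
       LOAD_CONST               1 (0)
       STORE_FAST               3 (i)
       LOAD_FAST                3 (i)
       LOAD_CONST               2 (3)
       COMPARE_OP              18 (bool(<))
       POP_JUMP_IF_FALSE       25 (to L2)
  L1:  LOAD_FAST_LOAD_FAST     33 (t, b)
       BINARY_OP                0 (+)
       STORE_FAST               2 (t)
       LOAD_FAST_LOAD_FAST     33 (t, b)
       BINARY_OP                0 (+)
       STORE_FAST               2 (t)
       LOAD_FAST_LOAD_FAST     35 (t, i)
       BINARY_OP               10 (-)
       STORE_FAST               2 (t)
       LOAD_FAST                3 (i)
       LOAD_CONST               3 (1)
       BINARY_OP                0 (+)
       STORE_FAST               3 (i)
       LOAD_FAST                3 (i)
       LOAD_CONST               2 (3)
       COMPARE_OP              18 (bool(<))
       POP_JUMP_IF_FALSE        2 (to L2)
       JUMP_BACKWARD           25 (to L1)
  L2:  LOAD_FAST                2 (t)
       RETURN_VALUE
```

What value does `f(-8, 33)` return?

LOAD_CONST → push 0. Stack: [0]
STORE_FAST t → t=0. Stack: []
LOAD_CONST → push 0. Stack: [0]
STORE_FAST i → i=0. Stack: []
LOAD_FAST i → push 0. Stack: [0]
LOAD_CONST → push 3. Stack: [0, 3]
COMPARE_OP bool(<) → 0 vs 3 = True. Stack: [True]
POP_JUMP_IF_FALSE → pop True; no jump. Stack: []
LOAD_FAST_LOAD_FAST t,b → push 0,33. Stack: [0, 33]
BINARY_OP + → 0 + 33 = 33. Stack: [33]
STORE_FAST t → t=33. Stack: []
LOAD_FAST_LOAD_FAST t,b → push 33,33. Stack: [33, 33]
BINARY_OP + → 33 + 33 = 66. Stack: [66]
STORE_FAST t → t=66. Stack: []
LOAD_FAST_LOAD_FAST t,i → push 66,0. Stack: [66, 0]
BINARY_OP - → 66 - 0 = 66. Stack: [66]
STORE_FAST t → t=66. Stack: []
LOAD_FAST i → push 0. Stack: [0]
LOAD_CONST → push 1. Stack: [0, 1]
BINARY_OP + → 0 + 1 = 1. Stack: [1]
STORE_FAST i → i=1. Stack: []
LOAD_FAST i → push 1. Stack: [1]
LOAD_CONST → push 3. Stack: [1, 3]
COMPARE_OP bool(<) → 1 vs 3 = True. Stack: [True]
POP_JUMP_IF_FALSE → pop True; no jump. Stack: []
LOAD_FAST_LOAD_FAST t,b → push 66,33. Stack: [66, 33]
BINARY_OP + → 66 + 33 = 99. Stack: [99]
STORE_FAST t → t=99. Stack: []
LOAD_FAST_LOAD_FAST t,b → push 99,33. Stack: [99, 33]
BINARY_OP + → 99 + 33 = 132. Stack: [132]
STORE_FAST t → t=132. Stack: []
LOAD_FAST_LOAD_FAST t,i → push 132,1. Stack: [132, 1]
BINARY_OP - → 132 - 1 = 131. Stack: [131]
STORE_FAST t → t=131. Stack: []
LOAD_FAST i → push 1. Stack: [1]
LOAD_CONST → push 1. Stack: [1, 1]
BINARY_OP + → 1 + 1 = 2. Stack: [2]
STORE_FAST i → i=2. Stack: []
LOAD_FAST i → push 2. Stack: [2]
LOAD_CONST → push 3. Stack: [2, 3]
COMPARE_OP bool(<) → 2 vs 3 = True. Stack: [True]
POP_JUMP_IF_FALSE → pop True; no jump. Stack: []
LOAD_FAST_LOAD_FAST t,b → push 131,33. Stack: [131, 33]
BINARY_OP + → 131 + 33 = 164. Stack: [164]
STORE_FAST t → t=164. Stack: []
LOAD_FAST_LOAD_FAST t,b → push 164,33. Stack: [164, 33]
BINARY_OP + → 164 + 33 = 197. Stack: [197]
STORE_FAST t → t=197. Stack: []
LOAD_FAST_LOAD_FAST t,i → push 197,2. Stack: [197, 2]
BINARY_OP - → 197 - 2 = 195. Stack: [195]
STORE_FAST t → t=195. Stack: []
LOAD_FAST i → push 2. Stack: [2]
LOAD_CONST → push 1. Stack: [2, 1]
BINARY_OP + → 2 + 1 = 3. Stack: [3]
STORE_FAST i → i=3. Stack: []
LOAD_FAST i → push 3. Stack: [3]
LOAD_CONST → push 3. Stack: [3, 3]
COMPARE_OP bool(<) → 3 vs 3 = False. Stack: [False]
POP_JUMP_IF_FALSE → pop False; jump. Stack: []
LOAD_FAST t → push 195. Stack: [195]
RETURN_VALUE → return 195.

195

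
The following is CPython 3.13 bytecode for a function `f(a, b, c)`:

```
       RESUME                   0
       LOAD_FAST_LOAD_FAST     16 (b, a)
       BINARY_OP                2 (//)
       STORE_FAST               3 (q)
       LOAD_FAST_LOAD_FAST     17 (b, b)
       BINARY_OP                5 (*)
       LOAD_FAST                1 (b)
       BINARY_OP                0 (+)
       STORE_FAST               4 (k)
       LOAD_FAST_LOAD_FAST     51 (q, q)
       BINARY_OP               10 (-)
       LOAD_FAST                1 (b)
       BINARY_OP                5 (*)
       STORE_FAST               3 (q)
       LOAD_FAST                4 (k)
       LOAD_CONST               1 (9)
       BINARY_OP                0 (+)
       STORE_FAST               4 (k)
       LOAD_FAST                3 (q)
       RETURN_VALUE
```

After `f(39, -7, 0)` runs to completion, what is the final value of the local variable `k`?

51

LOAD_FAST_LOAD_FAST b,a → push -7,39. Stack: [-7, 39]
BINARY_OP // → -7 // 39 = -1. Stack: [-1]
STORE_FAST q → q=-1. Stack: []
LOAD_FAST_LOAD_FAST b,b → push -7,-7. Stack: [-7, -7]
BINARY_OP * → -7 * -7 = 49. Stack: [49]
LOAD_FAST b → push -7. Stack: [49, -7]
BINARY_OP + → 49 + -7 = 42. Stack: [42]
STORE_FAST k → k=42. Stack: []
LOAD_FAST_LOAD_FAST q,q → push -1,-1. Stack: [-1, -1]
BINARY_OP - → -1 - -1 = 0. Stack: [0]
LOAD_FAST b → push -7. Stack: [0, -7]
BINARY_OP * → 0 * -7 = 0. Stack: [0]
STORE_FAST q → q=0. Stack: []
LOAD_FAST k → push 42. Stack: [42]
LOAD_CONST → push 9. Stack: [42, 9]
BINARY_OP + → 42 + 9 = 51. Stack: [51]
STORE_FAST k → k=51. Stack: []
LOAD_FAST q → push 0. Stack: [0]
RETURN_VALUE → return 0.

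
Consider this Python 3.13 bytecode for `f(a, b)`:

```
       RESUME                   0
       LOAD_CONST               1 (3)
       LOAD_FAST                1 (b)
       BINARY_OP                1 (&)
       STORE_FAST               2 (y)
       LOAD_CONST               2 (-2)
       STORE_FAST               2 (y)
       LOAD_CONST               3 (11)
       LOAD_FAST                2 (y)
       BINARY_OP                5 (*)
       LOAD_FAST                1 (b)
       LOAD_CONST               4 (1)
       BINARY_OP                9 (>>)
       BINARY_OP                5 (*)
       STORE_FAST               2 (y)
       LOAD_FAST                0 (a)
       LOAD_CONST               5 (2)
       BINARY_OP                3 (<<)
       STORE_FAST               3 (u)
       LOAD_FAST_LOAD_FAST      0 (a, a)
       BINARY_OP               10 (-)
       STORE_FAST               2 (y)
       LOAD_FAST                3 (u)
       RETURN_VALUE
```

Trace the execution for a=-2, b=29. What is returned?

-8

LOAD_CONST → push 3. Stack: [3]
LOAD_FAST b → push 29. Stack: [3, 29]
BINARY_OP & → 3 & 29 = 1. Stack: [1]
STORE_FAST y → y=1. Stack: []
LOAD_CONST → push -2. Stack: [-2]
STORE_FAST y → y=-2. Stack: []
LOAD_CONST → push 11. Stack: [11]
LOAD_FAST y → push -2. Stack: [11, -2]
BINARY_OP * → 11 * -2 = -22. Stack: [-22]
LOAD_FAST b → push 29. Stack: [-22, 29]
LOAD_CONST → push 1. Stack: [-22, 29, 1]
BINARY_OP >> → 29 >> 1 = 14. Stack: [-22, 14]
BINARY_OP * → -22 * 14 = -308. Stack: [-308]
STORE_FAST y → y=-308. Stack: []
LOAD_FAST a → push -2. Stack: [-2]
LOAD_CONST → push 2. Stack: [-2, 2]
BINARY_OP << → -2 << 2 = -8. Stack: [-8]
STORE_FAST u → u=-8. Stack: []
LOAD_FAST_LOAD_FAST a,a → push -2,-2. Stack: [-2, -2]
BINARY_OP - → -2 - -2 = 0. Stack: [0]
STORE_FAST y → y=0. Stack: []
LOAD_FAST u → push -8. Stack: [-8]
RETURN_VALUE → return -8.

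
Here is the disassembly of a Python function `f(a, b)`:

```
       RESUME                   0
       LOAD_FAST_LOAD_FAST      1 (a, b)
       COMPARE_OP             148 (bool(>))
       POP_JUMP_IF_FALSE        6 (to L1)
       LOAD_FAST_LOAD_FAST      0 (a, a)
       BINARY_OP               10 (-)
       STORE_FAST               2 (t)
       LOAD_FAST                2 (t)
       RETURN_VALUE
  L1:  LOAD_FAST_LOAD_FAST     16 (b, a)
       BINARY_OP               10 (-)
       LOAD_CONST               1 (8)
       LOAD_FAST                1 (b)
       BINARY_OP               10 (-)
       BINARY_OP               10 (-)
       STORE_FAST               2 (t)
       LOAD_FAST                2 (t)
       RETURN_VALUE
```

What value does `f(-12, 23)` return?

50

LOAD_FAST_LOAD_FAST a,b → push -12,23. Stack: [-12, 23]
COMPARE_OP bool(>) → -12 vs 23 = False. Stack: [False]
POP_JUMP_IF_FALSE → pop False; jump. Stack: []
LOAD_FAST_LOAD_FAST b,a → push 23,-12. Stack: [23, -12]
BINARY_OP - → 23 - -12 = 35. Stack: [35]
LOAD_CONST → push 8. Stack: [35, 8]
LOAD_FAST b → push 23. Stack: [35, 8, 23]
BINARY_OP - → 8 - 23 = -15. Stack: [35, -15]
BINARY_OP - → 35 - -15 = 50. Stack: [50]
STORE_FAST t → t=50. Stack: []
LOAD_FAST t → push 50. Stack: [50]
RETURN_VALUE → return 50.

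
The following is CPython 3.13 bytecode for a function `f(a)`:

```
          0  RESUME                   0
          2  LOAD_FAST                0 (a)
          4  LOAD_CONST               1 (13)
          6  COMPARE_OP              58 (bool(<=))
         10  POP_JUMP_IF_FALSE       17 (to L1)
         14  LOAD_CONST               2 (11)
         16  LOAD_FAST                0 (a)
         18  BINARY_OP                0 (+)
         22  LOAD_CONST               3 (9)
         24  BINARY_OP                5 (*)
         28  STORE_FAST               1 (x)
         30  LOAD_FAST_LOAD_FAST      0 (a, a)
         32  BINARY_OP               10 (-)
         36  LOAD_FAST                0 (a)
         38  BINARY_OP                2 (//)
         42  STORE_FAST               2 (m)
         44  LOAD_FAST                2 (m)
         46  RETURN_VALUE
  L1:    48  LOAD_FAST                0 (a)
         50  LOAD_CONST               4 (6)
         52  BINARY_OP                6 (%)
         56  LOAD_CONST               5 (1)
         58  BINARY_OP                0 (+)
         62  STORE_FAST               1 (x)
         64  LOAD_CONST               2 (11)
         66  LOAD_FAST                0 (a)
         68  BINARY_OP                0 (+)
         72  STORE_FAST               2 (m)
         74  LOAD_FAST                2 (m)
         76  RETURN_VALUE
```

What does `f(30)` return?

LOAD_FAST a → push 30. Stack: [30]
LOAD_CONST → push 13. Stack: [30, 13]
COMPARE_OP bool(<=) → 30 vs 13 = False. Stack: [False]
POP_JUMP_IF_FALSE → pop False; jump. Stack: []
LOAD_FAST a → push 30. Stack: [30]
LOAD_CONST → push 6. Stack: [30, 6]
BINARY_OP % → 30 % 6 = 0. Stack: [0]
LOAD_CONST → push 1. Stack: [0, 1]
BINARY_OP + → 0 + 1 = 1. Stack: [1]
STORE_FAST x → x=1. Stack: []
LOAD_CONST → push 11. Stack: [11]
LOAD_FAST a → push 30. Stack: [11, 30]
BINARY_OP + → 11 + 30 = 41. Stack: [41]
STORE_FAST m → m=41. Stack: []
LOAD_FAST m → push 41. Stack: [41]
RETURN_VALUE → return 41.

41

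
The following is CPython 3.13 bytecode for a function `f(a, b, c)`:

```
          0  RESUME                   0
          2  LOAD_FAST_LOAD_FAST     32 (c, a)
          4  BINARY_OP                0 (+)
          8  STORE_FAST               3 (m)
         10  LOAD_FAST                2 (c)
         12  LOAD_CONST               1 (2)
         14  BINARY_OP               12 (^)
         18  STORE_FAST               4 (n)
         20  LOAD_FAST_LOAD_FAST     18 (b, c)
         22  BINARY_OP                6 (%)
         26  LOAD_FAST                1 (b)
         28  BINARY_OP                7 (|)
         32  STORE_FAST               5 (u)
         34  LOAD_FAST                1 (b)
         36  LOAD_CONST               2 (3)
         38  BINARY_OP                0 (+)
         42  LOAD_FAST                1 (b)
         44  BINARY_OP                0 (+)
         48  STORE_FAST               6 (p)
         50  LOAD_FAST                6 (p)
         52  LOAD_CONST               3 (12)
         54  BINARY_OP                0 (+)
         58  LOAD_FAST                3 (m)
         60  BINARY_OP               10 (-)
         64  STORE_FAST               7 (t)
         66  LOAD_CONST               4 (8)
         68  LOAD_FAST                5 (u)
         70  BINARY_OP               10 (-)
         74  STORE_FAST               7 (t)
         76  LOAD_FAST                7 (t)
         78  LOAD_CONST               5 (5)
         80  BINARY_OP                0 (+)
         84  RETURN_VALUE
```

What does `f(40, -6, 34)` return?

15

LOAD_FAST_LOAD_FAST c,a → push 34,40. Stack: [34, 40]
BINARY_OP + → 34 + 40 = 74. Stack: [74]
STORE_FAST m → m=74. Stack: []
LOAD_FAST c → push 34. Stack: [34]
LOAD_CONST → push 2. Stack: [34, 2]
BINARY_OP ^ → 34 ^ 2 = 32. Stack: [32]
STORE_FAST n → n=32. Stack: []
LOAD_FAST_LOAD_FAST b,c → push -6,34. Stack: [-6, 34]
BINARY_OP % → -6 % 34 = 28. Stack: [28]
LOAD_FAST b → push -6. Stack: [28, -6]
BINARY_OP | → 28 | -6 = -2. Stack: [-2]
STORE_FAST u → u=-2. Stack: []
LOAD_FAST b → push -6. Stack: [-6]
LOAD_CONST → push 3. Stack: [-6, 3]
BINARY_OP + → -6 + 3 = -3. Stack: [-3]
LOAD_FAST b → push -6. Stack: [-3, -6]
BINARY_OP + → -3 + -6 = -9. Stack: [-9]
STORE_FAST p → p=-9. Stack: []
LOAD_FAST p → push -9. Stack: [-9]
LOAD_CONST → push 12. Stack: [-9, 12]
BINARY_OP + → -9 + 12 = 3. Stack: [3]
LOAD_FAST m → push 74. Stack: [3, 74]
BINARY_OP - → 3 - 74 = -71. Stack: [-71]
STORE_FAST t → t=-71. Stack: []
LOAD_CONST → push 8. Stack: [8]
LOAD_FAST u → push -2. Stack: [8, -2]
BINARY_OP - → 8 - -2 = 10. Stack: [10]
STORE_FAST t → t=10. Stack: []
LOAD_FAST t → push 10. Stack: [10]
LOAD_CONST → push 5. Stack: [10, 5]
BINARY_OP + → 10 + 5 = 15. Stack: [15]
RETURN_VALUE → return 15.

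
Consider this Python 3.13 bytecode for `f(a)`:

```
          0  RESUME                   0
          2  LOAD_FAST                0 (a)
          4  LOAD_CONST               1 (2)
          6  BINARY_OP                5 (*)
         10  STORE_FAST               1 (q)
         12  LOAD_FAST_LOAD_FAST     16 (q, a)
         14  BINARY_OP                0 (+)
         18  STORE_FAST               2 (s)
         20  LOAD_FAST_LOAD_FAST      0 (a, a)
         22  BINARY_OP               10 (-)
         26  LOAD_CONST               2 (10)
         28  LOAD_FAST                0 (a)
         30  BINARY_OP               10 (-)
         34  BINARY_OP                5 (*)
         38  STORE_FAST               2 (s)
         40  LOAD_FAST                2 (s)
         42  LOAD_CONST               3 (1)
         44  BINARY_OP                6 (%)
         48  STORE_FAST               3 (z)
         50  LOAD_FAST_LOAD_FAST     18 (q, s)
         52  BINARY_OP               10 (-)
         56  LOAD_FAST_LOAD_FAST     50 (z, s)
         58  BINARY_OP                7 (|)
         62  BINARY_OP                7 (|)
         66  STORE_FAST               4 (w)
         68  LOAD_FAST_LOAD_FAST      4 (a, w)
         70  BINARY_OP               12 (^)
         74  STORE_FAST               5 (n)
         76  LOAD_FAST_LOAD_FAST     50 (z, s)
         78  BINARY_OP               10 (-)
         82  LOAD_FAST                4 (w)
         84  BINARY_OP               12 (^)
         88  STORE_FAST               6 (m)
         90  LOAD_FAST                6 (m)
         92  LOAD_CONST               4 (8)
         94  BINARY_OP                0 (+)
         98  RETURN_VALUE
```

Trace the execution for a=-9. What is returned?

LOAD_FAST a → push -9. Stack: [-9]
LOAD_CONST → push 2. Stack: [-9, 2]
BINARY_OP * → -9 * 2 = -18. Stack: [-18]
STORE_FAST q → q=-18. Stack: []
LOAD_FAST_LOAD_FAST q,a → push -18,-9. Stack: [-18, -9]
BINARY_OP + → -18 + -9 = -27. Stack: [-27]
STORE_FAST s → s=-27. Stack: []
LOAD_FAST_LOAD_FAST a,a → push -9,-9. Stack: [-9, -9]
BINARY_OP - → -9 - -9 = 0. Stack: [0]
LOAD_CONST → push 10. Stack: [0, 10]
LOAD_FAST a → push -9. Stack: [0, 10, -9]
BINARY_OP - → 10 - -9 = 19. Stack: [0, 19]
BINARY_OP * → 0 * 19 = 0. Stack: [0]
STORE_FAST s → s=0. Stack: []
LOAD_FAST s → push 0. Stack: [0]
LOAD_CONST → push 1. Stack: [0, 1]
BINARY_OP % → 0 % 1 = 0. Stack: [0]
STORE_FAST z → z=0. Stack: []
LOAD_FAST_LOAD_FAST q,s → push -18,0. Stack: [-18, 0]
BINARY_OP - → -18 - 0 = -18. Stack: [-18]
LOAD_FAST_LOAD_FAST z,s → push 0,0. Stack: [-18, 0, 0]
BINARY_OP | → 0 | 0 = 0. Stack: [-18, 0]
BINARY_OP | → -18 | 0 = -18. Stack: [-18]
STORE_FAST w → w=-18. Stack: []
LOAD_FAST_LOAD_FAST a,w → push -9,-18. Stack: [-9, -18]
BINARY_OP ^ → -9 ^ -18 = 25. Stack: [25]
STORE_FAST n → n=25. Stack: []
LOAD_FAST_LOAD_FAST z,s → push 0,0. Stack: [0, 0]
BINARY_OP - → 0 - 0 = 0. Stack: [0]
LOAD_FAST w → push -18. Stack: [0, -18]
BINARY_OP ^ → 0 ^ -18 = -18. Stack: [-18]
STORE_FAST m → m=-18. Stack: []
LOAD_FAST m → push -18. Stack: [-18]
LOAD_CONST → push 8. Stack: [-18, 8]
BINARY_OP + → -18 + 8 = -10. Stack: [-10]
RETURN_VALUE → return -10.

-10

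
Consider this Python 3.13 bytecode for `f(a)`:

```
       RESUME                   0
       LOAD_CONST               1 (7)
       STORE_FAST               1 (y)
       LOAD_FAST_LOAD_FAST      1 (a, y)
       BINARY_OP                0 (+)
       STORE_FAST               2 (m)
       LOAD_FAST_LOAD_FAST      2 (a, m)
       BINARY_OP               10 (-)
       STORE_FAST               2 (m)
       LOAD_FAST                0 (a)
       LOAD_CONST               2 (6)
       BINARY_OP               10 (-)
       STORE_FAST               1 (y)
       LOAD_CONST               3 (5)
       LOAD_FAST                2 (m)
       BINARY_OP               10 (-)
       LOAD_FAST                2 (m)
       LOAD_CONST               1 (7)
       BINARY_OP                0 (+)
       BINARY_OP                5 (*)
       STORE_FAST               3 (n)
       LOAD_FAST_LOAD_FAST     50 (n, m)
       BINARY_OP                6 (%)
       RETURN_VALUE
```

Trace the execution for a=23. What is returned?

0

LOAD_CONST → push 7. Stack: [7]
STORE_FAST y → y=7. Stack: []
LOAD_FAST_LOAD_FAST a,y → push 23,7. Stack: [23, 7]
BINARY_OP + → 23 + 7 = 30. Stack: [30]
STORE_FAST m → m=30. Stack: []
LOAD_FAST_LOAD_FAST a,m → push 23,30. Stack: [23, 30]
BINARY_OP - → 23 - 30 = -7. Stack: [-7]
STORE_FAST m → m=-7. Stack: []
LOAD_FAST a → push 23. Stack: [23]
LOAD_CONST → push 6. Stack: [23, 6]
BINARY_OP - → 23 - 6 = 17. Stack: [17]
STORE_FAST y → y=17. Stack: []
LOAD_CONST → push 5. Stack: [5]
LOAD_FAST m → push -7. Stack: [5, -7]
BINARY_OP - → 5 - -7 = 12. Stack: [12]
LOAD_FAST m → push -7. Stack: [12, -7]
LOAD_CONST → push 7. Stack: [12, -7, 7]
BINARY_OP + → -7 + 7 = 0. Stack: [12, 0]
BINARY_OP * → 12 * 0 = 0. Stack: [0]
STORE_FAST n → n=0. Stack: []
LOAD_FAST_LOAD_FAST n,m → push 0,-7. Stack: [0, -7]
BINARY_OP % → 0 % -7 = 0. Stack: [0]
RETURN_VALUE → return 0.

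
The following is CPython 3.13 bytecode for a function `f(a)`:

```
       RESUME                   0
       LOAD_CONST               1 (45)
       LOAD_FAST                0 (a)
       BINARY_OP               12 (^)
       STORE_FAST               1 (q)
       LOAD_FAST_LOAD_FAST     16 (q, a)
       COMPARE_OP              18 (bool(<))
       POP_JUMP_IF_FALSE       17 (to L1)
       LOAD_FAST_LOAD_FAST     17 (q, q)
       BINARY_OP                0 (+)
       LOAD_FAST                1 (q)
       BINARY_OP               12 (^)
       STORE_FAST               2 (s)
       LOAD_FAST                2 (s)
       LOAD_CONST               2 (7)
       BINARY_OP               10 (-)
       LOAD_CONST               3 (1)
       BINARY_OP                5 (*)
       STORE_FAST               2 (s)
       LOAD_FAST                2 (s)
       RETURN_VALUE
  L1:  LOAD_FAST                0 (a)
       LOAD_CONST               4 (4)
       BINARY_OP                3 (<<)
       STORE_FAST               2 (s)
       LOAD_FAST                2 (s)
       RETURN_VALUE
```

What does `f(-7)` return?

LOAD_CONST → push 45. Stack: [45]
LOAD_FAST a → push -7. Stack: [45, -7]
BINARY_OP ^ → 45 ^ -7 = -44. Stack: [-44]
STORE_FAST q → q=-44. Stack: []
LOAD_FAST_LOAD_FAST q,a → push -44,-7. Stack: [-44, -7]
COMPARE_OP bool(<) → -44 vs -7 = True. Stack: [True]
POP_JUMP_IF_FALSE → pop True; no jump. Stack: []
LOAD_FAST_LOAD_FAST q,q → push -44,-44. Stack: [-44, -44]
BINARY_OP + → -44 + -44 = -88. Stack: [-88]
LOAD_FAST q → push -44. Stack: [-88, -44]
BINARY_OP ^ → -88 ^ -44 = 124. Stack: [124]
STORE_FAST s → s=124. Stack: []
LOAD_FAST s → push 124. Stack: [124]
LOAD_CONST → push 7. Stack: [124, 7]
BINARY_OP - → 124 - 7 = 117. Stack: [117]
LOAD_CONST → push 1. Stack: [117, 1]
BINARY_OP * → 117 * 1 = 117. Stack: [117]
STORE_FAST s → s=117. Stack: []
LOAD_FAST s → push 117. Stack: [117]
RETURN_VALUE → return 117.

117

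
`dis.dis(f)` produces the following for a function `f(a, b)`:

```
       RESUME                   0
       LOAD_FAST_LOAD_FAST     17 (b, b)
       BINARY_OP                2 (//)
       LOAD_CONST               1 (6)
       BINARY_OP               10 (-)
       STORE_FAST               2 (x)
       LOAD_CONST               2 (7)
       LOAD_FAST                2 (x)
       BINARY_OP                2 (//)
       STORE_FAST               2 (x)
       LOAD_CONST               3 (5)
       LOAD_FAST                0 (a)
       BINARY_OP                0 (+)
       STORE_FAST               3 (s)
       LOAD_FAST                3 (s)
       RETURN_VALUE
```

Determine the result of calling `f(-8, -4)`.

-3

LOAD_FAST_LOAD_FAST b,b → push -4,-4. Stack: [-4, -4]
BINARY_OP // → -4 // -4 = 1. Stack: [1]
LOAD_CONST → push 6. Stack: [1, 6]
BINARY_OP - → 1 - 6 = -5. Stack: [-5]
STORE_FAST x → x=-5. Stack: []
LOAD_CONST → push 7. Stack: [7]
LOAD_FAST x → push -5. Stack: [7, -5]
BINARY_OP // → 7 // -5 = -2. Stack: [-2]
STORE_FAST x → x=-2. Stack: []
LOAD_CONST → push 5. Stack: [5]
LOAD_FAST a → push -8. Stack: [5, -8]
BINARY_OP + → 5 + -8 = -3. Stack: [-3]
STORE_FAST s → s=-3. Stack: []
LOAD_FAST s → push -3. Stack: [-3]
RETURN_VALUE → return -3.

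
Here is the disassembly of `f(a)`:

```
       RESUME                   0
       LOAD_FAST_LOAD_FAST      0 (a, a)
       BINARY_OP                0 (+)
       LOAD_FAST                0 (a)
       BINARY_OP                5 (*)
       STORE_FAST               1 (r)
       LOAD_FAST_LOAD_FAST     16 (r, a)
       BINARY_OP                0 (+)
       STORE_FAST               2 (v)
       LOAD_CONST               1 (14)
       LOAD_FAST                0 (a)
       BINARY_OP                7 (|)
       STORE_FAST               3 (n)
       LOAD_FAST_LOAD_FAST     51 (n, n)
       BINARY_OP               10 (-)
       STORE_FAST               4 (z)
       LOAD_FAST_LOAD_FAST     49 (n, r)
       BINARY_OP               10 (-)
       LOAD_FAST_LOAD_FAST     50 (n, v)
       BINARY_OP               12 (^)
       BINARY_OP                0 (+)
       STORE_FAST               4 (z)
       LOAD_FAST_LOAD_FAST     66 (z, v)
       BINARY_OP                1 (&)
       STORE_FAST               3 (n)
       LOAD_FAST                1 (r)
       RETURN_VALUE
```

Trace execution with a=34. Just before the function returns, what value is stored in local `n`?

LOAD_FAST_LOAD_FAST a,a → push 34,34. Stack: [34, 34]
BINARY_OP + → 34 + 34 = 68. Stack: [68]
LOAD_FAST a → push 34. Stack: [68, 34]
BINARY_OP * → 68 * 34 = 2312. Stack: [2312]
STORE_FAST r → r=2312. Stack: []
LOAD_FAST_LOAD_FAST r,a → push 2312,34. Stack: [2312, 34]
BINARY_OP + → 2312 + 34 = 2346. Stack: [2346]
STORE_FAST v → v=2346. Stack: []
LOAD_CONST → push 14. Stack: [14]
LOAD_FAST a → push 34. Stack: [14, 34]
BINARY_OP | → 14 | 34 = 46. Stack: [46]
STORE_FAST n → n=46. Stack: []
LOAD_FAST_LOAD_FAST n,n → push 46,46. Stack: [46, 46]
BINARY_OP - → 46 - 46 = 0. Stack: [0]
STORE_FAST z → z=0. Stack: []
LOAD_FAST_LOAD_FAST n,r → push 46,2312. Stack: [46, 2312]
BINARY_OP - → 46 - 2312 = -2266. Stack: [-2266]
LOAD_FAST_LOAD_FAST n,v → push 46,2346. Stack: [-2266, 46, 2346]
BINARY_OP ^ → 46 ^ 2346 = 2308. Stack: [-2266, 2308]
BINARY_OP + → -2266 + 2308 = 42. Stack: [42]
STORE_FAST z → z=42. Stack: []
LOAD_FAST_LOAD_FAST z,v → push 42,2346. Stack: [42, 2346]
BINARY_OP & → 42 & 2346 = 42. Stack: [42]
STORE_FAST n → n=42. Stack: []
LOAD_FAST r → push 2312. Stack: [2312]
RETURN_VALUE → return 2312.

42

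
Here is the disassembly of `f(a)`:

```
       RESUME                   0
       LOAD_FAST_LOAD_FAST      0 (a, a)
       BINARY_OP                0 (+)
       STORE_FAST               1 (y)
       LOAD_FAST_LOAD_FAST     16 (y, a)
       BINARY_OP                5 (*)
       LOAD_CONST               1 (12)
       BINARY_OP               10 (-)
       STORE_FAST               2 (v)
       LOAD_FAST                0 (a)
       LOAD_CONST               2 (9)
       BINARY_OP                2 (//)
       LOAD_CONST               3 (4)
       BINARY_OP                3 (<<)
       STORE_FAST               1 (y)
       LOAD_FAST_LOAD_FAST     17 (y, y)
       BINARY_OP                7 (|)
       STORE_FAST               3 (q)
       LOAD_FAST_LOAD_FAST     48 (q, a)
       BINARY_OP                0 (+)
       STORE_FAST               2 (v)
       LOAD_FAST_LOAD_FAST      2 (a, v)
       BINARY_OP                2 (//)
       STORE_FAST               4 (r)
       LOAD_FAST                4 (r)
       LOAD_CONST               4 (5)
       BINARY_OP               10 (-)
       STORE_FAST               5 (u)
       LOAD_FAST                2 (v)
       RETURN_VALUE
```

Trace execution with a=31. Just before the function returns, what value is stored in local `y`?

48

LOAD_FAST_LOAD_FAST a,a → push 31,31. Stack: [31, 31]
BINARY_OP + → 31 + 31 = 62. Stack: [62]
STORE_FAST y → y=62. Stack: []
LOAD_FAST_LOAD_FAST y,a → push 62,31. Stack: [62, 31]
BINARY_OP * → 62 * 31 = 1922. Stack: [1922]
LOAD_CONST → push 12. Stack: [1922, 12]
BINARY_OP - → 1922 - 12 = 1910. Stack: [1910]
STORE_FAST v → v=1910. Stack: []
LOAD_FAST a → push 31. Stack: [31]
LOAD_CONST → push 9. Stack: [31, 9]
BINARY_OP // → 31 // 9 = 3. Stack: [3]
LOAD_CONST → push 4. Stack: [3, 4]
BINARY_OP << → 3 << 4 = 48. Stack: [48]
STORE_FAST y → y=48. Stack: []
LOAD_FAST_LOAD_FAST y,y → push 48,48. Stack: [48, 48]
BINARY_OP | → 48 | 48 = 48. Stack: [48]
STORE_FAST q → q=48. Stack: []
LOAD_FAST_LOAD_FAST q,a → push 48,31. Stack: [48, 31]
BINARY_OP + → 48 + 31 = 79. Stack: [79]
STORE_FAST v → v=79. Stack: []
LOAD_FAST_LOAD_FAST a,v → push 31,79. Stack: [31, 79]
BINARY_OP // → 31 // 79 = 0. Stack: [0]
STORE_FAST r → r=0. Stack: []
LOAD_FAST r → push 0. Stack: [0]
LOAD_CONST → push 5. Stack: [0, 5]
BINARY_OP - → 0 - 5 = -5. Stack: [-5]
STORE_FAST u → u=-5. Stack: []
LOAD_FAST v → push 79. Stack: [79]
RETURN_VALUE → return 79.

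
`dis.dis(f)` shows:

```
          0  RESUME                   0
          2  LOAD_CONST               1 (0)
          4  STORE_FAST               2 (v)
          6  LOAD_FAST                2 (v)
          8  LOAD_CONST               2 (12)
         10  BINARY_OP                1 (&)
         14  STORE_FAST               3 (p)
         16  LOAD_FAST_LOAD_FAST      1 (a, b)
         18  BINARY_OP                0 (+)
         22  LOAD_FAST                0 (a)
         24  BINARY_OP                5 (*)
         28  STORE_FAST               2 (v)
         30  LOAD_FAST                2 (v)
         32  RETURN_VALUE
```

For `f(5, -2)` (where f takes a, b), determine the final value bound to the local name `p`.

0

LOAD_CONST → push 0. Stack: [0]
STORE_FAST v → v=0. Stack: []
LOAD_FAST v → push 0. Stack: [0]
LOAD_CONST → push 12. Stack: [0, 12]
BINARY_OP & → 0 & 12 = 0. Stack: [0]
STORE_FAST p → p=0. Stack: []
LOAD_FAST_LOAD_FAST a,b → push 5,-2. Stack: [5, -2]
BINARY_OP + → 5 + -2 = 3. Stack: [3]
LOAD_FAST a → push 5. Stack: [3, 5]
BINARY_OP * → 3 * 5 = 15. Stack: [15]
STORE_FAST v → v=15. Stack: []
LOAD_FAST v → push 15. Stack: [15]
RETURN_VALUE → return 15.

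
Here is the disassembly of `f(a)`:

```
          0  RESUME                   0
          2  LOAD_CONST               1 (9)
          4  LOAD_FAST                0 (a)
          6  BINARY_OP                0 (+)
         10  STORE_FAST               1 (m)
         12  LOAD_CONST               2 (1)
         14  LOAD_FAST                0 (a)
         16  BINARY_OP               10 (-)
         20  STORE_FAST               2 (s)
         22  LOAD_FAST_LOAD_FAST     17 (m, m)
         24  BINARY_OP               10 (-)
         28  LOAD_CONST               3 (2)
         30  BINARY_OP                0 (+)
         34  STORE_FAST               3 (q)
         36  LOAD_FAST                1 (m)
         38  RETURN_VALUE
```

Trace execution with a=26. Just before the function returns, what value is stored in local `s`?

-25

LOAD_CONST → push 9. Stack: [9]
LOAD_FAST a → push 26. Stack: [9, 26]
BINARY_OP + → 9 + 26 = 35. Stack: [35]
STORE_FAST m → m=35. Stack: []
LOAD_CONST → push 1. Stack: [1]
LOAD_FAST a → push 26. Stack: [1, 26]
BINARY_OP - → 1 - 26 = -25. Stack: [-25]
STORE_FAST s → s=-25. Stack: []
LOAD_FAST_LOAD_FAST m,m → push 35,35. Stack: [35, 35]
BINARY_OP - → 35 - 35 = 0. Stack: [0]
LOAD_CONST → push 2. Stack: [0, 2]
BINARY_OP + → 0 + 2 = 2. Stack: [2]
STORE_FAST q → q=2. Stack: []
LOAD_FAST m → push 35. Stack: [35]
RETURN_VALUE → return 35.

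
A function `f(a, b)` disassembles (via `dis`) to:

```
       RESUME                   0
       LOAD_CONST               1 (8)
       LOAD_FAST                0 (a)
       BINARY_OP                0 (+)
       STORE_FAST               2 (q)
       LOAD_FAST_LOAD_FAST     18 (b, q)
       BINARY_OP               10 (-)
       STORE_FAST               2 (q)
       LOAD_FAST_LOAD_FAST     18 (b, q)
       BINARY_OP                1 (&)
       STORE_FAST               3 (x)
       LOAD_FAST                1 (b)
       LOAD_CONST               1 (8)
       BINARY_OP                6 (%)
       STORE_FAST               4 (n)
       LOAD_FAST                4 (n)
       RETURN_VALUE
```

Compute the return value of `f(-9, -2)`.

LOAD_CONST → push 8. Stack: [8]
LOAD_FAST a → push -9. Stack: [8, -9]
BINARY_OP + → 8 + -9 = -1. Stack: [-1]
STORE_FAST q → q=-1. Stack: []
LOAD_FAST_LOAD_FAST b,q → push -2,-1. Stack: [-2, -1]
BINARY_OP - → -2 - -1 = -1. Stack: [-1]
STORE_FAST q → q=-1. Stack: []
LOAD_FAST_LOAD_FAST b,q → push -2,-1. Stack: [-2, -1]
BINARY_OP & → -2 & -1 = -2. Stack: [-2]
STORE_FAST x → x=-2. Stack: []
LOAD_FAST b → push -2. Stack: [-2]
LOAD_CONST → push 8. Stack: [-2, 8]
BINARY_OP % → -2 % 8 = 6. Stack: [6]
STORE_FAST n → n=6. Stack: []
LOAD_FAST n → push 6. Stack: [6]
RETURN_VALUE → return 6.

6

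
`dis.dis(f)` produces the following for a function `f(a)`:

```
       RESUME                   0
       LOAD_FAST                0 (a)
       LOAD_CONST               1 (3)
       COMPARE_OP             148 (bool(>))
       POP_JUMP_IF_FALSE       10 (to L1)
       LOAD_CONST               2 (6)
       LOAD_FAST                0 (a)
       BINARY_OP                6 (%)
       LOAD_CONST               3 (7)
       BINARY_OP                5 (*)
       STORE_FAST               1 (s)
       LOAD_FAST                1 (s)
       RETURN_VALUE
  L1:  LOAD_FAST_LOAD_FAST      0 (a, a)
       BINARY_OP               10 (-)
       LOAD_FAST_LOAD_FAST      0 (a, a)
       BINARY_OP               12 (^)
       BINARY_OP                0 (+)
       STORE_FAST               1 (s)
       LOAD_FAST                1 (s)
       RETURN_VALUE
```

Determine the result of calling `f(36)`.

42

LOAD_FAST a → push 36. Stack: [36]
LOAD_CONST → push 3. Stack: [36, 3]
COMPARE_OP bool(>) → 36 vs 3 = True. Stack: [True]
POP_JUMP_IF_FALSE → pop True; no jump. Stack: []
LOAD_CONST → push 6. Stack: [6]
LOAD_FAST a → push 36. Stack: [6, 36]
BINARY_OP % → 6 % 36 = 6. Stack: [6]
LOAD_CONST → push 7. Stack: [6, 7]
BINARY_OP * → 6 * 7 = 42. Stack: [42]
STORE_FAST s → s=42. Stack: []
LOAD_FAST s → push 42. Stack: [42]
RETURN_VALUE → return 42.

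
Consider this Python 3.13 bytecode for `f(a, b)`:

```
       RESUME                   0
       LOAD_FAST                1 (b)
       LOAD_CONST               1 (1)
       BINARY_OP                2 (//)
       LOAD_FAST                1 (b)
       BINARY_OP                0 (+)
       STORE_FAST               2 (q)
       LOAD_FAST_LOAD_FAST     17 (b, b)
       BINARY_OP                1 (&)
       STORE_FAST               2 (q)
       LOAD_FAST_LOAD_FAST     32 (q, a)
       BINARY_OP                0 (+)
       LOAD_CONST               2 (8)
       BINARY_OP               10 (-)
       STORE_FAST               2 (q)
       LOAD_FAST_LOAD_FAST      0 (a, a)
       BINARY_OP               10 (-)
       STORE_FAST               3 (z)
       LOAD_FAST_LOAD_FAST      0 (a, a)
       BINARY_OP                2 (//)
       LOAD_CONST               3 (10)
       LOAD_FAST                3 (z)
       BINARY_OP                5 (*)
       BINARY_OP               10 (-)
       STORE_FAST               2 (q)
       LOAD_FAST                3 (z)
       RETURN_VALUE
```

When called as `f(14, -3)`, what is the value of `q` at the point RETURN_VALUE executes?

LOAD_FAST b → push -3. Stack: [-3]
LOAD_CONST → push 1. Stack: [-3, 1]
BINARY_OP // → -3 // 1 = -3. Stack: [-3]
LOAD_FAST b → push -3. Stack: [-3, -3]
BINARY_OP + → -3 + -3 = -6. Stack: [-6]
STORE_FAST q → q=-6. Stack: []
LOAD_FAST_LOAD_FAST b,b → push -3,-3. Stack: [-3, -3]
BINARY_OP & → -3 & -3 = -3. Stack: [-3]
STORE_FAST q → q=-3. Stack: []
LOAD_FAST_LOAD_FAST q,a → push -3,14. Stack: [-3, 14]
BINARY_OP + → -3 + 14 = 11. Stack: [11]
LOAD_CONST → push 8. Stack: [11, 8]
BINARY_OP - → 11 - 8 = 3. Stack: [3]
STORE_FAST q → q=3. Stack: []
LOAD_FAST_LOAD_FAST a,a → push 14,14. Stack: [14, 14]
BINARY_OP - → 14 - 14 = 0. Stack: [0]
STORE_FAST z → z=0. Stack: []
LOAD_FAST_LOAD_FAST a,a → push 14,14. Stack: [14, 14]
BINARY_OP // → 14 // 14 = 1. Stack: [1]
LOAD_CONST → push 10. Stack: [1, 10]
LOAD_FAST z → push 0. Stack: [1, 10, 0]
BINARY_OP * → 10 * 0 = 0. Stack: [1, 0]
BINARY_OP - → 1 - 0 = 1. Stack: [1]
STORE_FAST q → q=1. Stack: []
LOAD_FAST z → push 0. Stack: [0]
RETURN_VALUE → return 0.

1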